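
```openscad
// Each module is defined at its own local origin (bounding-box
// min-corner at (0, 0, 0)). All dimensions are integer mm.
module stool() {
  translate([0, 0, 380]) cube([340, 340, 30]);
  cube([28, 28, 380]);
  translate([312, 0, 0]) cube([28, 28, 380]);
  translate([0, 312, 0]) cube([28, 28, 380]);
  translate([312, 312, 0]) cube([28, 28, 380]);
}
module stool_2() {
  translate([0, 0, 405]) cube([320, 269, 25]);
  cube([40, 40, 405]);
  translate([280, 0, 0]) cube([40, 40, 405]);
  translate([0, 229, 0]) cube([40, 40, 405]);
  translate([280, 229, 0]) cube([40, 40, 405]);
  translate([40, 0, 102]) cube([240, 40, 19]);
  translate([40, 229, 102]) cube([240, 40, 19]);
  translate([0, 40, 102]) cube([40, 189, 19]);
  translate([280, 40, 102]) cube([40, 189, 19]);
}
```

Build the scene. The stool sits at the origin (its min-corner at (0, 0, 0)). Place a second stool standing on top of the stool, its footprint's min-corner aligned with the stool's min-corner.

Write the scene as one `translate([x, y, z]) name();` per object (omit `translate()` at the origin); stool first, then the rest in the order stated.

stool();
translate([0, 0, 410]) stool_2();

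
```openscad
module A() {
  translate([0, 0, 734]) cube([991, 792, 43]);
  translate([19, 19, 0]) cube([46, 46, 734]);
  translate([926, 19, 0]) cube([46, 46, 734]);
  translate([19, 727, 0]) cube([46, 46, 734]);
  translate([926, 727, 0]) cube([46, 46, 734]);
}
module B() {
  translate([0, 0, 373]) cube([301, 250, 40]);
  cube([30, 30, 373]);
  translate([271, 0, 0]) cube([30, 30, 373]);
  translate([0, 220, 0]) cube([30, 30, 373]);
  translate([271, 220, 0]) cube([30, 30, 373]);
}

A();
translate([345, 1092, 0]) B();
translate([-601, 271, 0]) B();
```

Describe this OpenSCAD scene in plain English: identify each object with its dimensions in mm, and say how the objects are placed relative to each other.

A is a table with a 991×792 mm rectangular top, 43 mm thick, top surface at z = 777 mm, supported by four 46×46 mm square legs, each inset 19 mm from the nearest pair of top edges, running from the floor.

B is a four-legged stool. The seat is 301×250 mm, 40 mm thick, top at z = 413 mm. It stands on four square legs, each 30×30 mm in cross-section, from z = 0 to the seat underside, each flush with a corner of the seat.

Two stools sit around the table at the +y, −x sides.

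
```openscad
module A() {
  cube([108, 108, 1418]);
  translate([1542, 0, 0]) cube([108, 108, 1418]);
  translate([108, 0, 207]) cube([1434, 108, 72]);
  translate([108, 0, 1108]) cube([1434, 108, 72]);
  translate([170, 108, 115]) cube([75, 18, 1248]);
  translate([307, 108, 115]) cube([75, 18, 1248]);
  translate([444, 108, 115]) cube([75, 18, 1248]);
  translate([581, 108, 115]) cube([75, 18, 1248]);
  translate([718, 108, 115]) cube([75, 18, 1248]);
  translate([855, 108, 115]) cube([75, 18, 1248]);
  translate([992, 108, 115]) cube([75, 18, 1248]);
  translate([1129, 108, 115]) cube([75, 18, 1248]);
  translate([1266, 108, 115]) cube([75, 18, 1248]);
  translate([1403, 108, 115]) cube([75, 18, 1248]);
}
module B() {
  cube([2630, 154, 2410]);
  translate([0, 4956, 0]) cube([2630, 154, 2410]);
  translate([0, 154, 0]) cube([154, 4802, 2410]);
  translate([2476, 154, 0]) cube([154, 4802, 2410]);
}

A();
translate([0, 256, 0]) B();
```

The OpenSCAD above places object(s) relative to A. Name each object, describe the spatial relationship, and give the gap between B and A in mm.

A is a fence section. B is a house frame. The house frame is on the floor beside the fence section on its +y side. The gap between the house frame and the fence section is 130 mm.

The house frame's nearest face is 130 mm from the fence section's +y face.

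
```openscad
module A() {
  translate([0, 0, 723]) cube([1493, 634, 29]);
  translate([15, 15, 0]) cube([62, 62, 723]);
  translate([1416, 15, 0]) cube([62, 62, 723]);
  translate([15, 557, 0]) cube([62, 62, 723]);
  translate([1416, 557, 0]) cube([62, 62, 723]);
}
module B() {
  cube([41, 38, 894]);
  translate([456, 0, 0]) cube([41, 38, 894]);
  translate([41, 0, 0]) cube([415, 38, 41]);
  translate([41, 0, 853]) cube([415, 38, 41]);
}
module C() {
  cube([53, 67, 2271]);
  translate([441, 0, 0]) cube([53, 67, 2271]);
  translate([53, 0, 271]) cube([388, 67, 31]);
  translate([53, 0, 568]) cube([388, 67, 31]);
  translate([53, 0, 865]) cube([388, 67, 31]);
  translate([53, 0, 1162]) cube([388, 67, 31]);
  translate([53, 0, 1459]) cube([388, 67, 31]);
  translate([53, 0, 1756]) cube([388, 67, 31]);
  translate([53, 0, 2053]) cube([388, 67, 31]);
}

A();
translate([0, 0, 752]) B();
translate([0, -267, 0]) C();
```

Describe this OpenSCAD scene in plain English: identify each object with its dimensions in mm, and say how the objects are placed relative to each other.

A is a rectangular dining table. The top is 1493×634×29 mm with its upper surface at z = 752 mm. It stands on four 62×62 mm square legs, each inset 15 mm from the nearest pair of top edges, running from the floor to the underside of the top.

B is a picture frame with a 415×812 mm rectangular opening (x by z) and a uniform 41 mm border on every side. Frame depth is 38 mm along y. It is built from two vertical stiles running the full outside height and two horizontal rails spanning the gap between the stiles.

C is a wooden ladder with two side rails of 53×67 mm section and 2271 mm height, set 494 mm apart overall. Between them run 7 rectangular rungs (67 mm deep, 31 mm thick), front faces flush with the rails' −y face. The bottom of the first rung is 271 mm above the floor and each subsequent rung is 297 mm higher than the one below.

The picture frame is on top of the table. The ladder is on the floor beside the table on its −y side.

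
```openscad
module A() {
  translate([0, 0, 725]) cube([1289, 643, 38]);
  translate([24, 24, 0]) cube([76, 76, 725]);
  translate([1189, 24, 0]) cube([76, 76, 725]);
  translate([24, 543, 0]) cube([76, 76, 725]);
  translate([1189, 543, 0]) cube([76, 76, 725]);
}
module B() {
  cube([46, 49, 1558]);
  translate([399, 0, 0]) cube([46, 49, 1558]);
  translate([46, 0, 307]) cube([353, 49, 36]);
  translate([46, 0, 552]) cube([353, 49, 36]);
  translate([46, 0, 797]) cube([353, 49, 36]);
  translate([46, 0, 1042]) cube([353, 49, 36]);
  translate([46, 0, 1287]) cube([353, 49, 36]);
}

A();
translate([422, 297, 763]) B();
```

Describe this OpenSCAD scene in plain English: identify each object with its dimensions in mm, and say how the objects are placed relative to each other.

A is a table with a 1289×643 mm rectangular top, 38 mm thick, top surface at z = 763 mm, supported by four 76×76 mm square legs, each inset 24 mm from the nearest pair of top edges, running from the floor.

B is a straight ladder. Two 46×49 mm vertical rails, 1558 mm tall, stand 445 mm apart (outside-to-outside) with their front faces coplanar on the −y side. 5 rungs, each 49 mm deep and 36 mm tall, span between the inner faces of the rails, front faces flush with the rails. The lowest rung's underside is at z = 307 mm and rungs are spaced 245 mm apart (underside to underside).

The ladder is on top of the table, centred.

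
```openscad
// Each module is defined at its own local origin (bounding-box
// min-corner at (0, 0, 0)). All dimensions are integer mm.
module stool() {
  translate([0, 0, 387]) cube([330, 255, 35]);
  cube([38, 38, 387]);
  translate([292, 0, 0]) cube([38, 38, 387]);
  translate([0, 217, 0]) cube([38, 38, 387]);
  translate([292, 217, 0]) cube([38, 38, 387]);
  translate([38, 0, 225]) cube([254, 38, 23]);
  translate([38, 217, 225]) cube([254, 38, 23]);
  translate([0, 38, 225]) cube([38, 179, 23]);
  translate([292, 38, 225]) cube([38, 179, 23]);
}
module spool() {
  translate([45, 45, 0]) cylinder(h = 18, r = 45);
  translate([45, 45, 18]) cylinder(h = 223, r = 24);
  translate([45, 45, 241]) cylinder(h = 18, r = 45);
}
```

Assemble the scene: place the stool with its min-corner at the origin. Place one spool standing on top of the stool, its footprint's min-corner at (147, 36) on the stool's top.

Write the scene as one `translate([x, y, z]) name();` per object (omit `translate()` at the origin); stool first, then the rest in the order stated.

stool();
translate([147, 36, 422]) spool();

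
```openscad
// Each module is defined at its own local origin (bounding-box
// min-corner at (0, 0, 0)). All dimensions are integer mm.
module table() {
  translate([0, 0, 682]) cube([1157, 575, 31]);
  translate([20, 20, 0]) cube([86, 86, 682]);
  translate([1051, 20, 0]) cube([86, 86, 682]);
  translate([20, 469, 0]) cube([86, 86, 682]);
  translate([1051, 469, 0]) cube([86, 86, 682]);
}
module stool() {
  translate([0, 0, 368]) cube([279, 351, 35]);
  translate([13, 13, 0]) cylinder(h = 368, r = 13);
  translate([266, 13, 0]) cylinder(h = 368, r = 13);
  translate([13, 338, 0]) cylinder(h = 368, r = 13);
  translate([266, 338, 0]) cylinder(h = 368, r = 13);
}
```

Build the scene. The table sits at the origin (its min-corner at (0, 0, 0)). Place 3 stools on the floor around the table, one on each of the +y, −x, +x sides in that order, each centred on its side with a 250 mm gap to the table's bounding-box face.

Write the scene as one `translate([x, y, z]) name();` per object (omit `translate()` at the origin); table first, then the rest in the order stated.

table();
translate([439, 825, 0]) stool();
translate([-529, 112, 0]) stool();
translate([1407, 112, 0]) stool();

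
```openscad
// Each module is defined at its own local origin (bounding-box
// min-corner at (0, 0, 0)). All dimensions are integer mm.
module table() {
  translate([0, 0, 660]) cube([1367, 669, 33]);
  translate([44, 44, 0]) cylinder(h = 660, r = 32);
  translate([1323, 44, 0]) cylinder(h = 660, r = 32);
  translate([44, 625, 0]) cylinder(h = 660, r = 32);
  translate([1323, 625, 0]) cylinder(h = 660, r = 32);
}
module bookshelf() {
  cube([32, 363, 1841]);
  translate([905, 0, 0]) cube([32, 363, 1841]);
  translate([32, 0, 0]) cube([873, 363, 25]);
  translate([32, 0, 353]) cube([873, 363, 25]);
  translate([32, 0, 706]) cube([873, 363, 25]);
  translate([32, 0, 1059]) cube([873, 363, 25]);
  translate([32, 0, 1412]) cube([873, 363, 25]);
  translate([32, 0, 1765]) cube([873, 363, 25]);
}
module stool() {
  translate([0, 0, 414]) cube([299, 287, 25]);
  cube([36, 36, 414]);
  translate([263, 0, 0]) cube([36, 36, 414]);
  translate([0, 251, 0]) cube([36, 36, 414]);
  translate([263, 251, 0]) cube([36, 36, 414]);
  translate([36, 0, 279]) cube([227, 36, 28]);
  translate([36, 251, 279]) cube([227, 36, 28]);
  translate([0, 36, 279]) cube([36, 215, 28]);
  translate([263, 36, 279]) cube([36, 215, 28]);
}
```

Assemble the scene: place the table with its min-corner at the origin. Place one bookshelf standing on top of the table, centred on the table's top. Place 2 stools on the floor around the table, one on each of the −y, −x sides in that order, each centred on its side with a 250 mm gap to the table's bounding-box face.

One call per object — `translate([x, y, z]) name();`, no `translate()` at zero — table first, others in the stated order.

table();
translate([215, 153, 693]) bookshelf();
translate([534, -537, 0]) stool();
translate([-549, 191, 0]) stool();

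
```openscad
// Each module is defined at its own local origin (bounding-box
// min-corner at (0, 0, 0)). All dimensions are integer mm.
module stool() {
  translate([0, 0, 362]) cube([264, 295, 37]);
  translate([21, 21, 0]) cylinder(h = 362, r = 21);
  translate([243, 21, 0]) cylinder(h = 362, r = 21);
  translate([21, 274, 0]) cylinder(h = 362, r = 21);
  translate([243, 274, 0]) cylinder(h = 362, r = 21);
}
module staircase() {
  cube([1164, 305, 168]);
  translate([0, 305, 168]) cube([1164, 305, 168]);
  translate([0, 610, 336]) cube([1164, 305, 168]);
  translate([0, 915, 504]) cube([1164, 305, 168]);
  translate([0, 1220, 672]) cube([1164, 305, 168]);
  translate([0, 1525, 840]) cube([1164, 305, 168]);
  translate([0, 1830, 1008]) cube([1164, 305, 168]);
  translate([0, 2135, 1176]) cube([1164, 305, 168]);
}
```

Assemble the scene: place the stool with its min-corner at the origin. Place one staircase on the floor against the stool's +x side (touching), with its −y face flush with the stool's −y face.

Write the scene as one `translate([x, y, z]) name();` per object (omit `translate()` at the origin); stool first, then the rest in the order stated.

stool();
translate([264, 0, 0]) staircase();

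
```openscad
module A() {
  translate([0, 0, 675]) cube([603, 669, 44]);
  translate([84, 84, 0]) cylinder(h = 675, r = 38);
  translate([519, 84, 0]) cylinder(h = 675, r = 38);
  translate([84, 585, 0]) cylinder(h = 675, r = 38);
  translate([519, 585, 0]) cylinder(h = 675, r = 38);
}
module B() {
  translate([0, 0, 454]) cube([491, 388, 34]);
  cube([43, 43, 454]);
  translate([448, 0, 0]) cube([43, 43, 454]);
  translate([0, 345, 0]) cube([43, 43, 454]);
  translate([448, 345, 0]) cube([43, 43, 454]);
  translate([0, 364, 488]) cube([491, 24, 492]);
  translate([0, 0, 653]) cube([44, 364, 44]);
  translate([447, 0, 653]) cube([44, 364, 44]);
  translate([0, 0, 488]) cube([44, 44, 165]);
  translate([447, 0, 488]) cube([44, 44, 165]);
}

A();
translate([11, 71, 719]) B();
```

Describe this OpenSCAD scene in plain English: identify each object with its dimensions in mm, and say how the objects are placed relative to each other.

A is a table with a 603×669 mm rectangular top, 44 mm thick, top surface at z = 719 mm, supported by four round legs of 76 mm diameter, each leg's bounding box inset 46 mm from the nearest pair of top edges, running from the floor.

B is a chair. The seat is a 491×388×34 mm slab with its top at z = 488 mm, on four 43×43 mm corner legs (flush with the seat edges, standing on z = 0). A flat backrest 24 mm thick, 492 mm tall, spans the full seat width and rises from the seat top along its +y edge, rear face flush with the rear of the seat. Two armrests of 44×44 mm section run along each side from the seat's front edge to the front of the backrest, top faces 209 mm above the seat top and outer faces flush with the seat's x-edges; a 44×44 mm post under the front of each armrest stands on the seat at the front corner.

The chair is on top of the table.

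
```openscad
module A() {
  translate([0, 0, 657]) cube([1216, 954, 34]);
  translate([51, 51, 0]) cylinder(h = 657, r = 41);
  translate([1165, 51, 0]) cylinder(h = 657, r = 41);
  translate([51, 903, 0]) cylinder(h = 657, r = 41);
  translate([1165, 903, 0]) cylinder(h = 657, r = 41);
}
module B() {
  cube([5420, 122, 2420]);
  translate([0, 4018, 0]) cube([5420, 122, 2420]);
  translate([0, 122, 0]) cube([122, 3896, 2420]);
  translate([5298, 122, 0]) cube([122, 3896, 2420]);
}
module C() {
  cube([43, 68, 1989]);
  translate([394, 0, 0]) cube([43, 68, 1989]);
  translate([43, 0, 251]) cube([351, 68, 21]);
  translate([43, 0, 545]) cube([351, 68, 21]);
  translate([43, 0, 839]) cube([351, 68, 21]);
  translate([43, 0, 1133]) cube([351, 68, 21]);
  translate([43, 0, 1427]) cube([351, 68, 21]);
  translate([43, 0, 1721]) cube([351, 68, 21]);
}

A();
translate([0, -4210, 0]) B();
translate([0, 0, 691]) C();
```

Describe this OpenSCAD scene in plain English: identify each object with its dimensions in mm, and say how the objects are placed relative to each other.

A is a table with a 1216×954 mm rectangular top, 34 mm thick, top surface at z = 691 mm, supported by four round legs of 82 mm diameter, each leg's bounding box inset 10 mm from the nearest pair of top edges, running from the floor.

B is the wall frame of a small rectangular building: four walls, each 2420 mm tall and 122 mm thick, enclosing a footprint 5420 mm (x) by 4140 mm (y) outside-to-outside, with no floor or roof. The front and back walls (the −y and +y sides) span the full width; the two side walls fit between them.

C is a wooden ladder with two side rails of 43×68 mm section and 1989 mm height, set 437 mm apart overall. Between them run 6 rectangular rungs (68 mm deep, 21 mm thick), front faces flush with the rails' −y face. The bottom of the first rung is 251 mm above the floor and each subsequent rung is 294 mm higher than the one below.

The house frame is on the floor beside the table on its −y side. The ladder is on top of the table.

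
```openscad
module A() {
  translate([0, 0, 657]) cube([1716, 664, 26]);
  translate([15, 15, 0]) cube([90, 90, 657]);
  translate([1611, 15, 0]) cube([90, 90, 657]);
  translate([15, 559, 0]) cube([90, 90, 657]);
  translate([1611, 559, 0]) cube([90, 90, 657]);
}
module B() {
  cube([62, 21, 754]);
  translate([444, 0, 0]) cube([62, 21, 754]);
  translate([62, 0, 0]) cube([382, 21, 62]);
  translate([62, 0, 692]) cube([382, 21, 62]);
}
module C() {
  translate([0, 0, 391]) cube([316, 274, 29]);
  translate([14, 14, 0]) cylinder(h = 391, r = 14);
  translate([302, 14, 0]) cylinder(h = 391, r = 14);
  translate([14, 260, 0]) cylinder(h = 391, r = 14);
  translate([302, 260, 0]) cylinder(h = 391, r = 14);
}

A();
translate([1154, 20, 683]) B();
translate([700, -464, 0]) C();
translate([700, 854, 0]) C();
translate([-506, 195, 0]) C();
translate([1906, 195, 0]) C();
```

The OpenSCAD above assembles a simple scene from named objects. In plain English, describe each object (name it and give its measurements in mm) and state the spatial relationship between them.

A is a table with a 1716×664 mm rectangular top, 26 mm thick, top surface at z = 683 mm, supported by four 90×90 mm square legs, each inset 15 mm from the nearest pair of top edges, running from the floor.

B is a picture frame with a 382×630 mm rectangular opening (x by z) and a uniform 62 mm border on every side. Frame depth is 21 mm along y. It is built from two vertical stiles running the full outside height and two horizontal rails spanning the gap between the stiles.

C is a four-legged stool. The seat is 316×274 mm, 29 mm thick, top at z = 420 mm. It stands on four round legs, each 28 mm in diameter, from z = 0 to the seat underside, each leg's axis is inset half a diameter from the nearest pair of seat edges (so the leg's bounding box is flush with the corner).

The picture frame is on top of the table. Four stools sit around the table at the −y, +y, −x, +x sides.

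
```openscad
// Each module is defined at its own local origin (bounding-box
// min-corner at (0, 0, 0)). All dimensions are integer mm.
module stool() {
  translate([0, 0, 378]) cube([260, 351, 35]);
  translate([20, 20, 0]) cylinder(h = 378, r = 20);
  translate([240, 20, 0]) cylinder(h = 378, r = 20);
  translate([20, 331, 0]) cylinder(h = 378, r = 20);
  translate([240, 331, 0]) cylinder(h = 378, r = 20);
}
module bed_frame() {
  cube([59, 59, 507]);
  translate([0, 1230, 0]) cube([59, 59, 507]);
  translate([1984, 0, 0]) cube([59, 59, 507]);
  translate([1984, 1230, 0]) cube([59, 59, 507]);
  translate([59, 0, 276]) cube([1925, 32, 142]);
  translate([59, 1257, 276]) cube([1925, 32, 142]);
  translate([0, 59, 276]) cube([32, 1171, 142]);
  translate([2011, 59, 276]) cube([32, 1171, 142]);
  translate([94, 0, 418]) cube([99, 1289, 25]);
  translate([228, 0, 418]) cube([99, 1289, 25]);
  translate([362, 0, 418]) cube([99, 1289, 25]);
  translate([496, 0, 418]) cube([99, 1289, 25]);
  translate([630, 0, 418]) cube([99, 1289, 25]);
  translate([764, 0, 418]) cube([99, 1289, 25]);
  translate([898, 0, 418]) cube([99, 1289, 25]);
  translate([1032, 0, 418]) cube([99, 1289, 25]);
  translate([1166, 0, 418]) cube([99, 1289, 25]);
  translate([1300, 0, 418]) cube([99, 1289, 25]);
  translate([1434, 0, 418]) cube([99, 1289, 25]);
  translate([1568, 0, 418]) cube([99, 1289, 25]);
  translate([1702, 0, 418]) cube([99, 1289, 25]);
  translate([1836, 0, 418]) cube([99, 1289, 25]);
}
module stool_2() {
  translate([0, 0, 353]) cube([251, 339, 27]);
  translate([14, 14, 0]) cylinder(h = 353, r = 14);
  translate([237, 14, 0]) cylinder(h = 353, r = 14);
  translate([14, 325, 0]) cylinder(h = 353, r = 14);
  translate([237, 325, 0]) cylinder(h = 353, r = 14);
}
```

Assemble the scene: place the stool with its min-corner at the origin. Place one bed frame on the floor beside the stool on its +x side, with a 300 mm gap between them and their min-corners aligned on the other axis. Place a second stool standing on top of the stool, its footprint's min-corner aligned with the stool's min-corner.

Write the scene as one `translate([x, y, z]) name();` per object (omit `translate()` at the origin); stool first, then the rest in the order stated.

stool();
translate([560, 0, 0]) bed_frame();
translate([0, 0, 413]) stool_2();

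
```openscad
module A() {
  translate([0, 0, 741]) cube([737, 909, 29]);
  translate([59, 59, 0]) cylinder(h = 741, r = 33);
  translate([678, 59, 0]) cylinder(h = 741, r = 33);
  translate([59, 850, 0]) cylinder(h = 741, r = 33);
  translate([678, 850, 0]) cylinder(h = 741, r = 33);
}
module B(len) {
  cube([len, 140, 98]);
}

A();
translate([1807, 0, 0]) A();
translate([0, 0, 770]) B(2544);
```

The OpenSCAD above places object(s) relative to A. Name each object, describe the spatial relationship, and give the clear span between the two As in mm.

Second table starts at x = 1807; first ends at x = 737; clear span = 1807 − 737 = 1070 mm.

A is a table. B is a beam. A beam spans the tops of two tables. The clear span between the two tables is 1070 mm.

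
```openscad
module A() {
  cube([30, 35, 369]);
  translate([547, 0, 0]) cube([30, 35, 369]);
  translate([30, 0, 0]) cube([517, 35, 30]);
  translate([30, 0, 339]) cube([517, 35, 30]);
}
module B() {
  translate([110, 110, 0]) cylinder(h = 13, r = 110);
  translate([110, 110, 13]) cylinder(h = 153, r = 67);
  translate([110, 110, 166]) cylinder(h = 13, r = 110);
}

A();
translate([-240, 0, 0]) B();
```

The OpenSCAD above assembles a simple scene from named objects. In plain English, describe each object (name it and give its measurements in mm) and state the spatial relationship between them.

A is a picture frame with a 517×309 mm rectangular opening (x by z) and a uniform 30 mm border on every side. Frame depth is 35 mm along y. It is built from two vertical stiles running the full outside height and two horizontal rails spanning the gap between the stiles.

B is a spool: two coaxial disc flanges of radius 110 mm and thickness 13 mm, joined by a core cylinder of radius 67 mm and height 153 mm. The lower flange rests on z = 0 and the three cylinders share a vertical axis.

The spool is on the floor beside the picture frame on its −x side.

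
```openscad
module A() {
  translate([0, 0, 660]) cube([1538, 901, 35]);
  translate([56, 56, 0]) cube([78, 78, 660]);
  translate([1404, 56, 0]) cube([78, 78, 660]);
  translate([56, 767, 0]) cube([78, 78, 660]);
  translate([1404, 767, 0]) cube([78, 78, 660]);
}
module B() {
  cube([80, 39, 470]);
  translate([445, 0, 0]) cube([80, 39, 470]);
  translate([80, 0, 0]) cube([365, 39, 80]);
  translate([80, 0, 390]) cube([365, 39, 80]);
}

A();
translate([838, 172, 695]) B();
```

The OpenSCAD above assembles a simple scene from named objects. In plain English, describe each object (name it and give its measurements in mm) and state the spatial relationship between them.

A is a table with a 1538×901 mm rectangular top, 35 mm thick, top surface at z = 695 mm, supported by four 78×78 mm square legs, each inset 56 mm from the nearest pair of top edges, running from the floor.

B is a picture frame with a 365×310 mm rectangular opening (x by z) and a uniform 80 mm border on every side. Frame depth is 39 mm along y. It is built from two vertical stiles running the full outside height and two horizontal rails spanning the gap between the stiles.

The picture frame is on top of the table.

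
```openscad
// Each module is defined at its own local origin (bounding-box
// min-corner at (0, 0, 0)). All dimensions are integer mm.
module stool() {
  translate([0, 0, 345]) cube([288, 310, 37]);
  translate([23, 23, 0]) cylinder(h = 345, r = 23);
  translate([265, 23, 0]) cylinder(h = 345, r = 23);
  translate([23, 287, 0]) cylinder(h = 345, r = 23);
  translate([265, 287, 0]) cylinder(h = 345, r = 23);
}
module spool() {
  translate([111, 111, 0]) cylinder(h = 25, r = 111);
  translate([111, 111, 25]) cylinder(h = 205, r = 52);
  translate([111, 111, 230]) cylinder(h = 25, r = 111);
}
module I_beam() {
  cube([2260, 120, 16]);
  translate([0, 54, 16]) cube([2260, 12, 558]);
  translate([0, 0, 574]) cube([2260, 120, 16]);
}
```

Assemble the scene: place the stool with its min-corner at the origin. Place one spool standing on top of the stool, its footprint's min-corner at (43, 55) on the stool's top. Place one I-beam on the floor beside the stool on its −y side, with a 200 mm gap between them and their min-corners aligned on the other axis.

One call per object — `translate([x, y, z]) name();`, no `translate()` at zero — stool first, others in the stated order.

stool();
translate([43, 55, 382]) spool();
translate([0, -320, 0]) I_beam();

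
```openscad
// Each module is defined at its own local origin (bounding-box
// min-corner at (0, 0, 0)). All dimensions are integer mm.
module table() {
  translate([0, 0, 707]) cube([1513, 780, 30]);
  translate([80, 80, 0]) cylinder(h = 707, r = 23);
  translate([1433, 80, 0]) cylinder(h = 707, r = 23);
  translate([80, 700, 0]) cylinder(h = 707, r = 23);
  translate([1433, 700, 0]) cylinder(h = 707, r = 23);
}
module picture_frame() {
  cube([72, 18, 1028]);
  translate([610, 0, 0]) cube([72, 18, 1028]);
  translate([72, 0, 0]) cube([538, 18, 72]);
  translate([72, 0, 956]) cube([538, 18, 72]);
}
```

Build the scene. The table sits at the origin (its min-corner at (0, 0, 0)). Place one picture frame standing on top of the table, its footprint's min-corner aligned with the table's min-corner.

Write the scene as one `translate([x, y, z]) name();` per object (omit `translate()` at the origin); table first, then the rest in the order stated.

table();
translate([0, 0, 737]) picture_frame();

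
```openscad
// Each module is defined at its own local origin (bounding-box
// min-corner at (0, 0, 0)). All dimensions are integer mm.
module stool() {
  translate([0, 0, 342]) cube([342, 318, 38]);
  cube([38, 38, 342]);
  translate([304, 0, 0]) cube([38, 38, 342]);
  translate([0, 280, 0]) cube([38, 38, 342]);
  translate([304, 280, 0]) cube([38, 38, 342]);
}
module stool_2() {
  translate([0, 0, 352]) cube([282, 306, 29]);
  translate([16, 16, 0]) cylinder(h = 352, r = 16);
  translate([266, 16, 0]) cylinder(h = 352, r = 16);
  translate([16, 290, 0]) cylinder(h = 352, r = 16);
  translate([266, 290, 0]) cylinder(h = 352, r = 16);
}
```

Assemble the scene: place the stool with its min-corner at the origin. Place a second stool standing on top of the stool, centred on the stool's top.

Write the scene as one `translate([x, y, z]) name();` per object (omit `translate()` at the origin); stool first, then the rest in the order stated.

stool();
translate([30, 6, 380]) stool_2();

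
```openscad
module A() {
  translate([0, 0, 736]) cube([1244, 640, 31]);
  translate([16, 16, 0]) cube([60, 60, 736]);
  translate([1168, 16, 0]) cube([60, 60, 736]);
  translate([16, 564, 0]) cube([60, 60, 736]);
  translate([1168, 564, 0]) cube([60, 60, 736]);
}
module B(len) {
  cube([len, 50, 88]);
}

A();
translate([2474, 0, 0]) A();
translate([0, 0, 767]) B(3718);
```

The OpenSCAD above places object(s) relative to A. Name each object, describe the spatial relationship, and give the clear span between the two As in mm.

A is a table. B is a beam. A beam spans the tops of two tables. The clear span between the two tables is 1230 mm.

Second table starts at x = 2474; first ends at x = 1244; clear span = 2474 − 1244 = 1230 mm.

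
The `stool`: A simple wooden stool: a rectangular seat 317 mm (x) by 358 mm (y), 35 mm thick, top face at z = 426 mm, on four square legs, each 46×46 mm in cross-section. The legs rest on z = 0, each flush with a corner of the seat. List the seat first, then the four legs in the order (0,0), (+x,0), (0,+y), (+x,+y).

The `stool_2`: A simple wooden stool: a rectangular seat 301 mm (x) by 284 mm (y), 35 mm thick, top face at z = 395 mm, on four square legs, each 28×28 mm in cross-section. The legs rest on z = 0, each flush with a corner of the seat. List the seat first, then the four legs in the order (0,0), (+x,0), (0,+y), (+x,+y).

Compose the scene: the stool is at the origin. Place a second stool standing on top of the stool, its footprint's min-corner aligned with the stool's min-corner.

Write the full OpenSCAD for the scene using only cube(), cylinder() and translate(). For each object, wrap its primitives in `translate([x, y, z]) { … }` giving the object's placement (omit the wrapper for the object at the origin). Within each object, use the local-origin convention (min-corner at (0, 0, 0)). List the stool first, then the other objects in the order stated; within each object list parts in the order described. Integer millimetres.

translate([0, 0, 391]) cube([317, 358, 35]);
cube([46, 46, 391]);
translate([271, 0, 0]) cube([46, 46, 391]);
translate([0, 312, 0]) cube([46, 46, 391]);
translate([271, 312, 0]) cube([46, 46, 391]);
translate([0, 0, 426]) {
  translate([0, 0, 360]) cube([301, 284, 35]);
  cube([28, 28, 360]);
  translate([273, 0, 0]) cube([28, 28, 360]);
  translate([0, 256, 0]) cube([28, 28, 360]);
  translate([273, 256, 0]) cube([28, 28, 360]);
}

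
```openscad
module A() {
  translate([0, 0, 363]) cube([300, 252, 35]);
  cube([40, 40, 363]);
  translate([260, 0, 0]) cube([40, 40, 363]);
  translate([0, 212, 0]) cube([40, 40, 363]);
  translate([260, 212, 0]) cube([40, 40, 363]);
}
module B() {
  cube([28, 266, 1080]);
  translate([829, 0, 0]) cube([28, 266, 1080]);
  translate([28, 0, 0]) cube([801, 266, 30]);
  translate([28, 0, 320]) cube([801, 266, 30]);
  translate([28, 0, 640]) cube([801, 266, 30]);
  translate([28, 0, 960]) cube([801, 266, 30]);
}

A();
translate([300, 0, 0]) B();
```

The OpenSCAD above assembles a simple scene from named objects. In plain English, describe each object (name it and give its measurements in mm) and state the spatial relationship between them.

A is a simple wooden stool: a rectangular seat 300 mm (x) by 252 mm (y), 35 mm thick, top face at z = 398 mm, on four square legs, each 40×40 mm in cross-section. The legs rest on z = 0, each flush with a corner of the seat.

B is an open bookshelf. Two side panels, each 28 mm thick, 266 mm deep and 1080 mm tall, stand 857 mm apart (outside-to-outside). Between them sit 4 shelves, each 30 mm thick and 266 mm deep, spanning the full gap between the sides. The bottom shelf rests on the floor (its underside at z = 0) and the clear gap between one shelf's top and the next shelf's underside is 290 mm.

The bookshelf is against the stool's +x side, with their −y faces flush.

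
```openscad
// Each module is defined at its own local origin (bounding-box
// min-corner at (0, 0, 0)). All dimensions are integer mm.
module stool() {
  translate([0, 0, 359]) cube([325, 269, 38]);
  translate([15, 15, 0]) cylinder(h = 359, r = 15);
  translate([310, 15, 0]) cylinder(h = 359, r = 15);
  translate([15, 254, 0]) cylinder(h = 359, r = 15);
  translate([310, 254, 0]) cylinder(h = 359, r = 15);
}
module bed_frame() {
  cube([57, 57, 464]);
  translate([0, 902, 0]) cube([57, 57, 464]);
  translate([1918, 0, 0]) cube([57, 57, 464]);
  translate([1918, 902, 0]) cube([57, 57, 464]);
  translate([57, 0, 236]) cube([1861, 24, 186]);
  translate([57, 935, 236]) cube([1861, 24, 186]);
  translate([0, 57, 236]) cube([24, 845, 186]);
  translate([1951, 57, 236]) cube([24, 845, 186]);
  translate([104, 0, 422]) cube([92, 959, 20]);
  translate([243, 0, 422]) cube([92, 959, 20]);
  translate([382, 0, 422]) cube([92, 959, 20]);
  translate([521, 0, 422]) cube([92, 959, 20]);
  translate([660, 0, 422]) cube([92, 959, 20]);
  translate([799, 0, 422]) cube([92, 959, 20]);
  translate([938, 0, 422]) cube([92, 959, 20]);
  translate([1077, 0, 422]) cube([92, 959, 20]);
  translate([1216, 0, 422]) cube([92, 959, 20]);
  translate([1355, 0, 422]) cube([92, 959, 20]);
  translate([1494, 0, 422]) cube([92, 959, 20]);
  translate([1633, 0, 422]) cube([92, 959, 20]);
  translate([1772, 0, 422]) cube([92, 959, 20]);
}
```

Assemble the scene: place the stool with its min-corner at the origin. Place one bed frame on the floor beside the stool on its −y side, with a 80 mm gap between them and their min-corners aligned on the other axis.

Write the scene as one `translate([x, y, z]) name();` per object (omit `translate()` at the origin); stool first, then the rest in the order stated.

stool();
translate([0, -1039, 0]) bed_frame();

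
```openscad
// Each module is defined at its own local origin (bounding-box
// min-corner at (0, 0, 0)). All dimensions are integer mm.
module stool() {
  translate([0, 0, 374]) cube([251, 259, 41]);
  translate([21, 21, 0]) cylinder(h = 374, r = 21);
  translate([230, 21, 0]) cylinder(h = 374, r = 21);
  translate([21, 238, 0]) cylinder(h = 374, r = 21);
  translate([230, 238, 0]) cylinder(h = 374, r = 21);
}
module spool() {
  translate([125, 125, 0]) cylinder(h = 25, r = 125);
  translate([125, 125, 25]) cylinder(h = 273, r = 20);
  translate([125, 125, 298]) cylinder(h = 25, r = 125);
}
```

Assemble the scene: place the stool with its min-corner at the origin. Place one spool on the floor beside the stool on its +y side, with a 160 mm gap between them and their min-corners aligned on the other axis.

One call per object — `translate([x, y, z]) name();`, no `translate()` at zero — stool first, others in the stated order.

stool();
translate([0, 419, 0]) spool();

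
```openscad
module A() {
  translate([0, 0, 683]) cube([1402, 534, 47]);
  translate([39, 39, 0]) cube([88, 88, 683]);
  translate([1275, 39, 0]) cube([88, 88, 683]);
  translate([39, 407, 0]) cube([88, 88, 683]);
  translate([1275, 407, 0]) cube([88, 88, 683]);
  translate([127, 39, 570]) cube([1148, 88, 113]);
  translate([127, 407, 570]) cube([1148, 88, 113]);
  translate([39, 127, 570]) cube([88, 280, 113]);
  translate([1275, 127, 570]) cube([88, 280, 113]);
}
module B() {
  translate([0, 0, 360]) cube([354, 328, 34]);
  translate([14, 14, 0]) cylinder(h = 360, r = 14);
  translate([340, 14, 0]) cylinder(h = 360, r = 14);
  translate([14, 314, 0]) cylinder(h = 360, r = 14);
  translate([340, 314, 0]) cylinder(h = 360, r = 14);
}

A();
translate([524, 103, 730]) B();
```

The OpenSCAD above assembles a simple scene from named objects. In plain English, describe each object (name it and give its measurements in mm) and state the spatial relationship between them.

A is a table: top 1402 mm (x) × 534 mm (y), 47 mm thick, upper face at z = 730 mm, on four 88×88 mm square legs, each inset 39 mm from the nearest pair of top edges, running from z = 0 to the bottom of the top. Four apron rails, 88 mm thick and 113 mm tall, run between adjacent legs with their top edges flush with the underside of the top and their outer faces flush with the legs' outer faces.

B is a simple wooden stool: a rectangular seat 354 mm (x) by 328 mm (y), 34 mm thick, top face at z = 394 mm, on four round legs, each 28 mm in diameter. The legs rest on z = 0, each leg's axis is inset half a diameter from the nearest pair of seat edges (so the leg's bounding box is flush with the corner).

The stool is on top of the table, centred.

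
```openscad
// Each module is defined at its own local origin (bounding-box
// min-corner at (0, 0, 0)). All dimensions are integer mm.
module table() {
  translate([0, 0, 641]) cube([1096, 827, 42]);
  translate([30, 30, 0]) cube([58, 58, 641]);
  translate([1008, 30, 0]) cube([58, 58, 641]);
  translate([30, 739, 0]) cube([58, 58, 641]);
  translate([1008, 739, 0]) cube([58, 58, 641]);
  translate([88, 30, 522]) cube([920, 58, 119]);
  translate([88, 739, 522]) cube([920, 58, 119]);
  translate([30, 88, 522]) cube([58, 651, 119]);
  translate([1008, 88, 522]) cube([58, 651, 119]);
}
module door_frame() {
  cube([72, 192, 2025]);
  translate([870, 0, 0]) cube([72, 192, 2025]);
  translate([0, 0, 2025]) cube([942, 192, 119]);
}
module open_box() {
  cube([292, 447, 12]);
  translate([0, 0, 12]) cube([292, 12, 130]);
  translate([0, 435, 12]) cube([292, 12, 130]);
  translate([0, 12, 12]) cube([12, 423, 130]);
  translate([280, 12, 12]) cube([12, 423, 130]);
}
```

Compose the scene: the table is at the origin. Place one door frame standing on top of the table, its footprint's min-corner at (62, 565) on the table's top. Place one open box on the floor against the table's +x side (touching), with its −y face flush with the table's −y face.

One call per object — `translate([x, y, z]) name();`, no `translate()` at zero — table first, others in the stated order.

table();
translate([62, 565, 683]) door_frame();
translate([1096, 0, 0]) open_box();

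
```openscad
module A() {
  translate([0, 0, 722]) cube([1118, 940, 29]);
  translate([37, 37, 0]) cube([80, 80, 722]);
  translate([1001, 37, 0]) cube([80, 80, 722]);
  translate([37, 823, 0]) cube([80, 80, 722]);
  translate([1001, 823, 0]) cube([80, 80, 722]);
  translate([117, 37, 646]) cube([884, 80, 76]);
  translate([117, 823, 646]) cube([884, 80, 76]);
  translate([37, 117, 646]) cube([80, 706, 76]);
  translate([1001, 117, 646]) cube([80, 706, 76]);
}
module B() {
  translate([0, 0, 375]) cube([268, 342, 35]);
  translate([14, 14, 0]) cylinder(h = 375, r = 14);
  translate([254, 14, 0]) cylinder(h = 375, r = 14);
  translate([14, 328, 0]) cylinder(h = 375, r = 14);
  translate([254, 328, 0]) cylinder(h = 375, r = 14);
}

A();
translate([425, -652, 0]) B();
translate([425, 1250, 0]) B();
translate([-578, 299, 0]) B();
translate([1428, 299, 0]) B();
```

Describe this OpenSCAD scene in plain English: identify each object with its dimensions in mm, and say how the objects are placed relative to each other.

A is a table: top 1118 mm (x) × 940 mm (y), 29 mm thick, upper face at z = 751 mm, on four 80×80 mm square legs, each inset 37 mm from the nearest pair of top edges, running from z = 0 to the bottom of the top. Four apron rails, 80 mm thick and 76 mm tall, run between adjacent legs with their top edges flush with the underside of the top and their outer faces flush with the legs' outer faces.

B is a four-legged stool. The seat is 268×342 mm, 35 mm thick, top at z = 410 mm. It stands on four round legs, each 28 mm in diameter, from z = 0 to the seat underside, each leg's axis is inset half a diameter from the nearest pair of seat edges (so the leg's bounding box is flush with the corner).

Four stools sit around the table at the −y, +y, −x, +x sides.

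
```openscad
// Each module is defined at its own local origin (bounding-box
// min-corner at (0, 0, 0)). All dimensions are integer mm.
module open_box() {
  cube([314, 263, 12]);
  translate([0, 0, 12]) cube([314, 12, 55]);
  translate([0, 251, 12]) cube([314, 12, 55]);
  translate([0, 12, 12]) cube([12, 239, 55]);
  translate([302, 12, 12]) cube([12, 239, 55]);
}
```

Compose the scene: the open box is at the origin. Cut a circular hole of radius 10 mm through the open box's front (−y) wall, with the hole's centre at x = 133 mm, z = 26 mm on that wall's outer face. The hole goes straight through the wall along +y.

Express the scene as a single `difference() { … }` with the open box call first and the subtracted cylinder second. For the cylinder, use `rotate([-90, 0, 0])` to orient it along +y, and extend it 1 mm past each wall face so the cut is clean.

difference() {
  open_box();
  translate([133, -1, 26]) rotate([-90, 0, 0]) cylinder(h = 14, r = 10);
}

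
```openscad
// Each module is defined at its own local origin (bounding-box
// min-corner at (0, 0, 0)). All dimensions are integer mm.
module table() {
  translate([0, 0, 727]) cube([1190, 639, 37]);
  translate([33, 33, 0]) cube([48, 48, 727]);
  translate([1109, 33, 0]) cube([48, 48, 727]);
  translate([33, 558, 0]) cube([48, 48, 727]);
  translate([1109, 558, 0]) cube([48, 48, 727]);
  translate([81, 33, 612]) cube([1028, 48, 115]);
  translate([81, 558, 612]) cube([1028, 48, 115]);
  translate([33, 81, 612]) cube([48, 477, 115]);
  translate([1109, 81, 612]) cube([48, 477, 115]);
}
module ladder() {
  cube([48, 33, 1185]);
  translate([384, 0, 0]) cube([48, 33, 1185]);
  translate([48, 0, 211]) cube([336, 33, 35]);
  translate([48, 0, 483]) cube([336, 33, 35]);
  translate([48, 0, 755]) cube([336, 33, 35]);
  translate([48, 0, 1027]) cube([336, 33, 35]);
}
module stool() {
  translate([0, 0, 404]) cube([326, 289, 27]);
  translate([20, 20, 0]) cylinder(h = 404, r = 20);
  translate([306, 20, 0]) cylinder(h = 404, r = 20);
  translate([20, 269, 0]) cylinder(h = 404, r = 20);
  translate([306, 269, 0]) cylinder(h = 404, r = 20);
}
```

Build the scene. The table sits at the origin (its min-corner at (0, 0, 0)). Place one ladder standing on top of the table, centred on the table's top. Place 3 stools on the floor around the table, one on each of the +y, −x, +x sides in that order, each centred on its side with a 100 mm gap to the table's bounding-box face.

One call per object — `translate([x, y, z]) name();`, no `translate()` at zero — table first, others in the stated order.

table();
translate([379, 303, 764]) ladder();
translate([432, 739, 0]) stool();
translate([-426, 175, 0]) stool();
translate([1290, 175, 0]) stool();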